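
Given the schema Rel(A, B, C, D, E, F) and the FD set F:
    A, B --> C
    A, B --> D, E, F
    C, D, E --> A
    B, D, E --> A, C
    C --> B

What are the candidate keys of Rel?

{A, B}, {A, C}, {B, D, E}, {C, D, E}

{A, B}⁺ = {A, B, C, D, E, F} — all of the relation — so {A, B} is a candidate key.
{A, C}⁺ = {A, B, C, D, E, F} — all of the relation — so {A, C} is a candidate key.
{B, D, E}⁺ = {A, B, C, D, E, F} — all of the relation — so {B, D, E} is a candidate key.
{C, D, E}⁺ = {A, B, C, D, E, F} — all of the relation — so {C, D, E} is a candidate key.
No proper subset of any of these is a key, and no other minimal superkey exists.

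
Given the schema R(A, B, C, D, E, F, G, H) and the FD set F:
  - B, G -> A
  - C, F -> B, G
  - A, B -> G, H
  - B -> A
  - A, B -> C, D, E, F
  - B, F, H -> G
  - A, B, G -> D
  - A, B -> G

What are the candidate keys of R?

{B}, {C, F}

{B} is a candidate key since {B}⁺ = {A, B, C, D, E, F, G, H} covers every attribute.
{C, F} is a candidate key since {C, F}⁺ = {A, B, C, D, E, F, G, H} covers every attribute.
No proper subset of any of these is a key, and no other minimal superkey exists.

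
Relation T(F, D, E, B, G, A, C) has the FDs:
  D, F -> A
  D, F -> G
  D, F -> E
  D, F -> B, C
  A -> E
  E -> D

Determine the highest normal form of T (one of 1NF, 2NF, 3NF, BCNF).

Candidate keys: {A, F}, {D, F}, {E, F}. Prime attributes: {A, D, E, F}.
For A -> E we have {A}⁺ = {A, D, E}; {A} is not a superkey, so BCNF fails.
But every attribute on its right side ({E}) is prime, and the same holds for every other non-superkey FD, so 3NF still holds.

3NF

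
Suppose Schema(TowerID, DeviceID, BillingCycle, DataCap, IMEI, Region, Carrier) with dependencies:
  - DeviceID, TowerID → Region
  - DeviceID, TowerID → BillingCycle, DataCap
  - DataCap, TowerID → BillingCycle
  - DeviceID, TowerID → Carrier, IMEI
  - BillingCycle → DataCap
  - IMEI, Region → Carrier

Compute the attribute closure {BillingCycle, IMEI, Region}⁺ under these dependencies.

{BillingCycle, Carrier, DataCap, IMEI, Region}

Start with {BillingCycle, IMEI, Region}.
BillingCycle → DataCap applies; add {DataCap} → now {BillingCycle, DataCap, IMEI, Region}.
IMEI, Region → Carrier applies; add {Carrier} → now {BillingCycle, Carrier, DataCap, IMEI, Region}.
No further FD applies.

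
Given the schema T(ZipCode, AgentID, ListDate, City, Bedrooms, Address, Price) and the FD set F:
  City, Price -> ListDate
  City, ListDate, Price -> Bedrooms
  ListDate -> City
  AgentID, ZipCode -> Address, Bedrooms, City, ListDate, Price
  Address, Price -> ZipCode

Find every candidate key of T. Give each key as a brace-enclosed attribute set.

{Address, AgentID, Price}, {AgentID, ZipCode}

{AgentID} never appears on the right of any FD, so every key must include it.
{AgentID, ZipCode}⁺ = {Address, AgentID, Bedrooms, City, ListDate, Price, ZipCode} — all of the relation — so {AgentID, ZipCode} is a candidate key.
{Address, AgentID, Price}⁺ = {Address, AgentID, Bedrooms, City, ListDate, Price, ZipCode} — all of the relation — so {Address, AgentID, Price} is a candidate key.
No proper subset of any of these is a key, and no other minimal superkey exists.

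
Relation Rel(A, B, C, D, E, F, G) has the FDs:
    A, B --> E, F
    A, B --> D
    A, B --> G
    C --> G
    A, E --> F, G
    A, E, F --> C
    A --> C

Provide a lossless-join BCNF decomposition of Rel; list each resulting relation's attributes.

Candidate key of the original relation: {A, B}.
In {A, B, C, D, E, F, G}, {C} is not a superkey ({C}⁺ restricted to this set is {C, G}), so split on C --> G into {C, G} and {A, B, C, D, E, F}.
{C, G} has no BCNF violation.
In {A, B, C, D, E, F}, {A, E} is not a superkey ({A, E}⁺ restricted to this set is {A, C, E, F}), so split on A, E --> C, F into {A, C, E, F} and {A, B, D, E}.
In {A, C, E, F}, {A} is not a superkey ({A}⁺ restricted to this set is {A, C}), so split on A --> C into {A, C} and {A, E, F}.
{A, C} has no BCNF violation.
{A, E, F} has no BCNF violation.
{A, B, D, E} has no BCNF violation.

{A, B, D, E}; {A, C}; {A, E, F}; {C, G}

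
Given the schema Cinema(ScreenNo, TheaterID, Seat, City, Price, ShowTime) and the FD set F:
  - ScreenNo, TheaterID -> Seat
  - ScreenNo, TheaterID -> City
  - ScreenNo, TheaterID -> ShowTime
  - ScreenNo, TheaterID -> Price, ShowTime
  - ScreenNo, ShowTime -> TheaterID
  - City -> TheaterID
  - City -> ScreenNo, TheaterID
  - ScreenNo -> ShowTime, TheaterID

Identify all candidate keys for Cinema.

{City} is a candidate key since {City}⁺ = {City, Price, ScreenNo, Seat, ShowTime, TheaterID} covers every attribute.
{ScreenNo} is a candidate key since {ScreenNo}⁺ = {City, Price, ScreenNo, Seat, ShowTime, TheaterID} covers every attribute.
No proper subset of any of these is a key, and no other minimal superkey exists.

{City}, {ScreenNo}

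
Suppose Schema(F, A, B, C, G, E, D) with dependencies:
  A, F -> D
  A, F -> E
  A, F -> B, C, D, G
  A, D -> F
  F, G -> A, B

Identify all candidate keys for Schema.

{A, D}⁺ = {A, B, C, D, E, F, G} — all of the relation — so {A, D} is a candidate key.
{A, F}⁺ = {A, B, C, D, E, F, G} — all of the relation — so {A, F} is a candidate key.
{F, G}⁺ = {A, B, C, D, E, F, G} — all of the relation — so {F, G} is a candidate key.
These are minimal and exhaustive — every other superkey contains one of them.

{A, D}, {A, F}, {F, G}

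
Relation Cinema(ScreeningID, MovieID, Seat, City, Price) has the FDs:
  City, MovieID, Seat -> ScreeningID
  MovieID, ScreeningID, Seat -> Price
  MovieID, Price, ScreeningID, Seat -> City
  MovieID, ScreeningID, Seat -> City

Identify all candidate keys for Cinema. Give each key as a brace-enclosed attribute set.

{City, MovieID, Seat}, {MovieID, ScreeningID, Seat}

No FD produces {MovieID, Seat}, so they must be in every candidate key.
{City, MovieID, Seat} is a candidate key since {City, MovieID, Seat}⁺ = {City, MovieID, Price, ScreeningID, Seat} covers every attribute.
{MovieID, ScreeningID, Seat} is a candidate key since {MovieID, ScreeningID, Seat}⁺ = {City, MovieID, Price, ScreeningID, Seat} covers every attribute.
Any other superkey properly contains one of these, so there are no further candidate keys.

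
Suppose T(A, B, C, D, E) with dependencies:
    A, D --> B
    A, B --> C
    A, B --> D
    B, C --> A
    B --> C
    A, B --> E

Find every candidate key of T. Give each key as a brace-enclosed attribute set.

{A, D}, {B}

{B} is a candidate key since {B}⁺ = {A, B, C, D, E} covers every attribute.
{A, D} is a candidate key since {A, D}⁺ = {A, B, C, D, E} covers every attribute.
No proper subset of any of these is a key, and no other minimal superkey exists.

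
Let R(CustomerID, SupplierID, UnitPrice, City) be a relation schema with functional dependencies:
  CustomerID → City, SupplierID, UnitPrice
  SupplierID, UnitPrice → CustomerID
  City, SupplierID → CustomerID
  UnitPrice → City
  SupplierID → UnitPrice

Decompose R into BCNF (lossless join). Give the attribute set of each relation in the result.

{City, UnitPrice}; {CustomerID, SupplierID, UnitPrice}

Candidate keys of the original relation: {CustomerID}, {SupplierID}.
Within {City, CustomerID, SupplierID, UnitPrice}: {UnitPrice}⁺ ∩ {City, CustomerID, SupplierID, UnitPrice} = {City, UnitPrice}, not the whole set, so UnitPrice → City violates BCNF; decompose into {City, UnitPrice} and {CustomerID, SupplierID, UnitPrice}.
{City, UnitPrice} is in BCNF.
{CustomerID, SupplierID, UnitPrice} is in BCNF.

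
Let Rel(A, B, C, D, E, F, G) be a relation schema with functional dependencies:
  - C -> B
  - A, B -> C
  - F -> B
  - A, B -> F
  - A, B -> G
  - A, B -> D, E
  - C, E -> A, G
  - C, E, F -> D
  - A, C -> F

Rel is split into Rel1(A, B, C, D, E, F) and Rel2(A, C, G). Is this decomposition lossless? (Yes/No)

Common attributes: {A, C}; their closure is {A, B, C, D, E, F, G}.
Since Rel1 ⊆ {A, B, C, D, E, F, G}, the intersection is a superkey of Rel1; the decomposition is lossless.

Yes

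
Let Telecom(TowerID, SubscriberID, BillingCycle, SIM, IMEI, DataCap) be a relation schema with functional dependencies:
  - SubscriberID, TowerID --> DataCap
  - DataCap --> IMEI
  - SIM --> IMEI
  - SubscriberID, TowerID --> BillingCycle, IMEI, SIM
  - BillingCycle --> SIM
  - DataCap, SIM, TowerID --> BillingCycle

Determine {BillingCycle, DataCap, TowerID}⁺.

Start with {BillingCycle, DataCap, TowerID}.
DataCap --> IMEI applies; add {IMEI} → now {BillingCycle, DataCap, IMEI, TowerID}.
BillingCycle --> SIM applies; add {SIM} → now {BillingCycle, DataCap, IMEI, SIM, TowerID}.
No further FD applies.

{BillingCycle, DataCap, IMEI, SIM, TowerID}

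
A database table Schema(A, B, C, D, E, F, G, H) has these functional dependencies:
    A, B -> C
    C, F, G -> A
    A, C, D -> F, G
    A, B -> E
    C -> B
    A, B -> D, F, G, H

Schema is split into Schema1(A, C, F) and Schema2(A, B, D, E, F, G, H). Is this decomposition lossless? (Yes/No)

Common attributes: {A, F}; their closure is {A, F}.
Neither Schema1 nor Schema2 is contained in that closure, so the decomposition is lossy.

No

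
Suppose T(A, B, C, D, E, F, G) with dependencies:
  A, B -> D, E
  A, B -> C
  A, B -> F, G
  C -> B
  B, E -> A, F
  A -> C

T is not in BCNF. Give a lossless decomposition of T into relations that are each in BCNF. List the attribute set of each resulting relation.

Candidate keys of the original relation: {A}, {B, E}, {C, E}.
In {A, B, C, D, E, F, G}, {C} is not a superkey ({C}⁺ restricted to this set is {B, C}), so split on C -> B into {B, C} and {A, C, D, E, F, G}.
{B, C} has no BCNF violation.
{A, C, D, E, F, G} has no BCNF violation.

{A, C, D, E, F, G}; {B, C}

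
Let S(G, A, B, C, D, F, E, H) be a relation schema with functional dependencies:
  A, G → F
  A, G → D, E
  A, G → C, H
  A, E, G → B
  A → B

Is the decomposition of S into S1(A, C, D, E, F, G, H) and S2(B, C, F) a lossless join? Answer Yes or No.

No

S1 ∩ S2 = {C, F}; its closure under F is {C, F}.
Neither S1 nor S2 is contained in that closure, so the decomposition is lossy.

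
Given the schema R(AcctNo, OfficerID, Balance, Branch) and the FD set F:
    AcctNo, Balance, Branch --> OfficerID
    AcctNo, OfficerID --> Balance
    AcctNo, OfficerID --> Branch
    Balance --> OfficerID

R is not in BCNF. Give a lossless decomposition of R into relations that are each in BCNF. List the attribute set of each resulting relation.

{AcctNo, Balance, Branch}; {Balance, OfficerID}

Candidate keys of the original relation: {AcctNo, Balance}, {AcctNo, OfficerID}.
Within {AcctNo, Balance, Branch, OfficerID}: {Balance}⁺ ∩ {AcctNo, Balance, Branch, OfficerID} = {Balance, OfficerID}, not the whole set, so Balance --> OfficerID violates BCNF; decompose into {Balance, OfficerID} and {AcctNo, Balance, Branch}.
{Balance, OfficerID} has no BCNF violation.
{AcctNo, Balance, Branch} has no BCNF violation.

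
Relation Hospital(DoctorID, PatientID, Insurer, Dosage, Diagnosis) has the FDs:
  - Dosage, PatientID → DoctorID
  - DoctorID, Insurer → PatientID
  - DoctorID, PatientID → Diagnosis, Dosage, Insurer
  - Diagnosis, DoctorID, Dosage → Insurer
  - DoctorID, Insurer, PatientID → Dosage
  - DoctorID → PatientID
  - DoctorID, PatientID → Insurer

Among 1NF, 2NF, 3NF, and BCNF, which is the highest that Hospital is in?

BCNF

Candidate keys: {DoctorID}, {Dosage, PatientID}. Prime attributes: {DoctorID, Dosage, PatientID}.
Every FD has a superkey on the left, so the relation is in BCNF.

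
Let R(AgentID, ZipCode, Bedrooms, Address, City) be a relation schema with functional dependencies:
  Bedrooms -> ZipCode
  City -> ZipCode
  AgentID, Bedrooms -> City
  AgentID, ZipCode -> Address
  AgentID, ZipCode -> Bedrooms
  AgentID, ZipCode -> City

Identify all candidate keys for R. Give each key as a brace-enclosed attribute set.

{AgentID} never appears on the right of any FD, so every key must include it.
{AgentID, Bedrooms}⁺ = {Address, AgentID, Bedrooms, City, ZipCode}, which is every attribute, so {AgentID, Bedrooms} is a candidate key.
{AgentID, City}⁺ = {Address, AgentID, Bedrooms, City, ZipCode}, which is every attribute, so {AgentID, City} is a candidate key.
{AgentID, ZipCode}⁺ = {Address, AgentID, Bedrooms, City, ZipCode}, which is every attribute, so {AgentID, ZipCode} is a candidate key.
No proper subset of any of these is a key, and no other minimal superkey exists.

{AgentID, Bedrooms}, {AgentID, City}, {AgentID, ZipCode}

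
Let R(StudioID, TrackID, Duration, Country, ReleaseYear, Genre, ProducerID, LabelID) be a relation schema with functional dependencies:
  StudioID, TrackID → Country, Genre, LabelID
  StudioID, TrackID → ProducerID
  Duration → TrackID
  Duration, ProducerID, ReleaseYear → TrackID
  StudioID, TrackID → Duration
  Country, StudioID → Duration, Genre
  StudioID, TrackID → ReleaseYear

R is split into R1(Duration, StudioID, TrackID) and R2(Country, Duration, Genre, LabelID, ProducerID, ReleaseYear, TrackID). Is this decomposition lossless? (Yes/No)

No

The shared attributes are {Duration, TrackID} and {Duration, TrackID}⁺ = {Duration, TrackID}.
Neither R1 nor R2 is contained in that closure, so the decomposition is lossy.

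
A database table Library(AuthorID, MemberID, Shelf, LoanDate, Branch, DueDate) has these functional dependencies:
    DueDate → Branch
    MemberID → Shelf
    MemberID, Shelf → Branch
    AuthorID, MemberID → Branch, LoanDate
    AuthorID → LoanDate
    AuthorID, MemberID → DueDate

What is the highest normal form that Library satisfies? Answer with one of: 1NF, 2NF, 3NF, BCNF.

Candidate key: {AuthorID, MemberID}. Prime attributes: {AuthorID, MemberID}.
For DueDate → Branch we have {DueDate}⁺ = {Branch, DueDate}; {DueDate} is not a superkey, so BCNF fails.
DueDate → Branch determines the non-prime attribute {Branch} from a non-superkey — 3NF is violated.
Since {AuthorID} ⊂ {AuthorID, MemberID} and {AuthorID}⁺ ⊇ {LoanDate} with {LoanDate} non-prime, there is a partial dependency; 2NF fails.

1NF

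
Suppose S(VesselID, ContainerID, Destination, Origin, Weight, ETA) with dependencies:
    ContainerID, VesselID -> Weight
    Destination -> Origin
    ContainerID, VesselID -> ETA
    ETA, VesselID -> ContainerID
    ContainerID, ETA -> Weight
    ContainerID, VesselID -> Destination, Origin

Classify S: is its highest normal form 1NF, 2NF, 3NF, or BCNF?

Candidate keys: {ContainerID, VesselID}, {ETA, VesselID}. Prime attributes: {ContainerID, ETA, VesselID}.
Destination -> Origin: {Destination}⁺ = {Destination, Origin}, which is not all of the attributes, so the left side is not a superkey — BCNF is violated.
Because {Origin} is non-prime and the left side of Destination -> Origin is not a superkey, the relation is not in 3NF.
No proper subset of a key has a non-prime attribute in its closure, so there is no partial dependency; 2NF holds.

2NF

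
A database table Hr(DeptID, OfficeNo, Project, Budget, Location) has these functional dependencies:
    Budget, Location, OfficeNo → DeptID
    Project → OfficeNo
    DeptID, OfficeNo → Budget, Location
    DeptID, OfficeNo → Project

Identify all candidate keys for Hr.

{DeptID, OfficeNo}⁺ = {Budget, DeptID, Location, OfficeNo, Project}, which is every attribute, so {DeptID, OfficeNo} is a candidate key.
{DeptID, Project}⁺ = {Budget, DeptID, Location, OfficeNo, Project}, which is every attribute, so {DeptID, Project} is a candidate key.
{Budget, Location, OfficeNo}⁺ = {Budget, DeptID, Location, OfficeNo, Project}, which is every attribute, so {Budget, Location, OfficeNo} is a candidate key.
{Budget, Location, Project}⁺ = {Budget, DeptID, Location, OfficeNo, Project}, which is every attribute, so {Budget, Location, Project} is a candidate key.
These are minimal and exhaustive — every other superkey contains one of them.

{Budget, Location, OfficeNo}, {Budget, Location, Project}, {DeptID, OfficeNo}, {DeptID, Project}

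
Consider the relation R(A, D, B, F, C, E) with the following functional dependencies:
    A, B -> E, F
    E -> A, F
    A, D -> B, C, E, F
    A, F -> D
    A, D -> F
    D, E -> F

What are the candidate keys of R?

{E}⁺ = {A, B, C, D, E, F}, which is every attribute, so {E} is a candidate key.
{A, B}⁺ = {A, B, C, D, E, F}, which is every attribute, so {A, B} is a candidate key.
{A, D}⁺ = {A, B, C, D, E, F}, which is every attribute, so {A, D} is a candidate key.
{A, F}⁺ = {A, B, C, D, E, F}, which is every attribute, so {A, F} is a candidate key.
Any other superkey properly contains one of these, so there are no further candidate keys.

{A, B}, {A, D}, {A, F}, {E}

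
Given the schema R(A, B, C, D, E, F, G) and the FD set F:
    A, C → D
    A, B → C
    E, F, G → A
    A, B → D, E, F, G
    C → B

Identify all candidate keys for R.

{A, B}⁺ = {A, B, C, D, E, F, G}, which is every attribute, so {A, B} is a candidate key.
{A, C}⁺ = {A, B, C, D, E, F, G}, which is every attribute, so {A, C} is a candidate key.
{B, E, F, G}⁺ = {A, B, C, D, E, F, G}, which is every attribute, so {B, E, F, G} is a candidate key.
{C, E, F, G}⁺ = {A, B, C, D, E, F, G}, which is every attribute, so {C, E, F, G} is a candidate key.
Any other superkey properly contains one of these, so there are no further candidate keys.

{A, B}, {A, C}, {B, E, F, G}, {C, E, F, G}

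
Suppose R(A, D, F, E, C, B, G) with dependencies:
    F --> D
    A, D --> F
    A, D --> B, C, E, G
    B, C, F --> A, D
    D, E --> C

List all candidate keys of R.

{A, D} is a candidate key since {A, D}⁺ = {A, B, C, D, E, F, G} covers every attribute.
{A, F} is a candidate key since {A, F}⁺ = {A, B, C, D, E, F, G} covers every attribute.
{B, C, F} is a candidate key since {B, C, F}⁺ = {A, B, C, D, E, F, G} covers every attribute.
{B, E, F} is a candidate key since {B, E, F}⁺ = {A, B, C, D, E, F, G} covers every attribute.
No proper subset of any of these is a key, and no other minimal superkey exists.

{A, D}, {A, F}, {B, C, F}, {B, E, F}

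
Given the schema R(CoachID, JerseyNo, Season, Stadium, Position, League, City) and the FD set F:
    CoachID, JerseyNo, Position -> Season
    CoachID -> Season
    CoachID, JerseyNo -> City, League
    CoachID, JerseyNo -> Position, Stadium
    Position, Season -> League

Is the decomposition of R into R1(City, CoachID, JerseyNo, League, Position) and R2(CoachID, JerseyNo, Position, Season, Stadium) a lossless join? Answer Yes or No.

Yes

R1 ∩ R2 = {CoachID, JerseyNo, Position}; its closure under F is {City, CoachID, JerseyNo, League, Position, Season, Stadium}.
Since R1 ⊆ {City, CoachID, JerseyNo, League, Position, Season, Stadium}, the intersection is a superkey of R1; the decomposition is lossless.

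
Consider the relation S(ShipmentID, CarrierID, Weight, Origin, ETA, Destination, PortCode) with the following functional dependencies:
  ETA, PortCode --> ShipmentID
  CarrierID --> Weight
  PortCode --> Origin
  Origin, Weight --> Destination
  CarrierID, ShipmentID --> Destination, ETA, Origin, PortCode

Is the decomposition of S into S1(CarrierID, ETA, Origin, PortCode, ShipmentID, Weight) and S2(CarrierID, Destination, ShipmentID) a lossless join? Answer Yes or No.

Yes

S1 ∩ S2 = {CarrierID, ShipmentID}; its closure under F is {CarrierID, Destination, ETA, Origin, PortCode, ShipmentID, Weight}.
S1 is contained in that closure, so S1 ∩ S2 --> S1 holds and the join is lossless.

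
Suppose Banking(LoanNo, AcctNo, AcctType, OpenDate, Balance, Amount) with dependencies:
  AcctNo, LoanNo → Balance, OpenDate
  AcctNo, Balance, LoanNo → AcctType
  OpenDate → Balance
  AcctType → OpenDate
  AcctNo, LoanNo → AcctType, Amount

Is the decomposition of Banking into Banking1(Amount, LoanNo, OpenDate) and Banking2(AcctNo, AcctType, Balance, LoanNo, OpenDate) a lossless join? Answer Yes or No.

No

Banking1 ∩ Banking2 = {LoanNo, OpenDate}; its closure under F is {Balance, LoanNo, OpenDate}.
Banking1 ⊄ {Balance, LoanNo, OpenDate} and Banking2 ⊄ {Balance, LoanNo, OpenDate}, so the split is lossy.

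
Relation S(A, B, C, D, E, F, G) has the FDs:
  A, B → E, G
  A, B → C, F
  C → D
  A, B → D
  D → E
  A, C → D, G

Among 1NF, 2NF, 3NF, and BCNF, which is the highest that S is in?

2NF

Candidate key: {A, B}. Prime attributes: {A, B}.
C → D breaks BCNF: {C}⁺ = {C, D, E}, so {C} is not a superkey.
C → D determines the non-prime attribute {D} from a non-superkey — 3NF is violated.
No non-prime attribute depends on a proper subset of any candidate key, so 2NF holds.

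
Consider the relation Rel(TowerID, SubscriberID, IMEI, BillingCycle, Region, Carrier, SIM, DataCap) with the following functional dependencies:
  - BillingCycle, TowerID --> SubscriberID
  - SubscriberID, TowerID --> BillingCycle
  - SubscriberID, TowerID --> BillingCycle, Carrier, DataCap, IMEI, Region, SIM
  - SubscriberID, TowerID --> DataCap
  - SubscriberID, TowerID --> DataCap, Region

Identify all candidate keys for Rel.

{BillingCycle, TowerID}, {SubscriberID, TowerID}

No FD produces {TowerID}, so it must be in every candidate key.
Closure of {BillingCycle, TowerID} is {BillingCycle, Carrier, DataCap, IMEI, Region, SIM, SubscriberID, TowerID}, the whole schema; {BillingCycle, TowerID} is a candidate key.
Closure of {SubscriberID, TowerID} is {BillingCycle, Carrier, DataCap, IMEI, Region, SIM, SubscriberID, TowerID}, the whole schema; {SubscriberID, TowerID} is a candidate key.
These are minimal and exhaustive — every other superkey contains one of them.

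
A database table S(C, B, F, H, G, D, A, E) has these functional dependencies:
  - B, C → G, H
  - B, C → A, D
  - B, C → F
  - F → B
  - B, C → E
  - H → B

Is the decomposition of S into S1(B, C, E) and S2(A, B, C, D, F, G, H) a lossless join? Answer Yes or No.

Yes

The shared attributes are {B, C} and {B, C}⁺ = {A, B, C, D, E, F, G, H}.
Since S1 ⊆ {A, B, C, D, E, F, G, H}, the intersection is a superkey of S1; the decomposition is lossless.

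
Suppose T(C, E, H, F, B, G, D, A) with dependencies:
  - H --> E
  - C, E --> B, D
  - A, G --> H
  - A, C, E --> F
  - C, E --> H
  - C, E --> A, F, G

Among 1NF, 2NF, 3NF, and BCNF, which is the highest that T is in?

3NF

Candidate keys: {A, C, G}, {C, E}, {C, H}. Prime attributes: {A, C, E, G, H}.
For H --> E we have {H}⁺ = {E, H}; {H} is not a superkey, so BCNF fails.
Since {E} ⊆ prime attributes and every other non-superkey FD also has a prime right side, the schema is in 3NF.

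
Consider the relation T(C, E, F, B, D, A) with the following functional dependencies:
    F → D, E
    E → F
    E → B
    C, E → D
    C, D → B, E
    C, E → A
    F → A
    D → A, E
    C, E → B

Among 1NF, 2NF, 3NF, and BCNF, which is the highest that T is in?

Candidate keys: {C, D}, {C, E}, {C, F}. Prime attributes: {C, D, E, F}.
For F → D, E we have {F}⁺ = {A, B, D, E, F}; {F} is not a superkey, so BCNF fails.
Because {B} is non-prime and the left side of E → B is not a superkey, the relation is not in 3NF.
{D} is a proper subset of the key {C, D}, and {D}⁺ contains the non-prime attributes {A, B} — a partial dependency, so 2NF is violated.

1NF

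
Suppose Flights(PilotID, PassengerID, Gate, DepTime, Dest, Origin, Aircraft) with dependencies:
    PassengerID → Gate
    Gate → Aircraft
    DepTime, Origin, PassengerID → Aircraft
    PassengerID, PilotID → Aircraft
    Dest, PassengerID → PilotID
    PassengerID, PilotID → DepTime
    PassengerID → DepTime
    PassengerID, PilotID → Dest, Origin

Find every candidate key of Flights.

{PassengerID} never appears on the right of any FD, so every key must include it.
{Dest, PassengerID} is a candidate key since {Dest, PassengerID}⁺ = {Aircraft, DepTime, Dest, Gate, Origin, PassengerID, PilotID} covers every attribute.
{PassengerID, PilotID} is a candidate key since {PassengerID, PilotID}⁺ = {Aircraft, DepTime, Dest, Gate, Origin, PassengerID, PilotID} covers every attribute.
No proper subset of any of these is a key, and no other minimal superkey exists.

{Dest, PassengerID}, {PassengerID, PilotID}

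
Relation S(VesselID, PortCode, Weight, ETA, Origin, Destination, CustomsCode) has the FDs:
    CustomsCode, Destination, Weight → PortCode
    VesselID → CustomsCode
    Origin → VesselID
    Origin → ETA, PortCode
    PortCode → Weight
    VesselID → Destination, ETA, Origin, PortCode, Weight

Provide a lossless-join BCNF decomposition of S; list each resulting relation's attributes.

{CustomsCode, Destination, ETA, Origin, VesselID, Weight}; {CustomsCode, Destination, PortCode}; {PortCode, Weight}

Candidate keys of the original relation: {Origin}, {VesselID}.
{CustomsCode, Destination, ETA, Origin, PortCode, VesselID, Weight}: {CustomsCode, Destination, Weight} determines {CustomsCode, Destination, PortCode, Weight} here but is not a superkey — split on CustomsCode, Destination, Weight → PortCode, giving {CustomsCode, Destination, PortCode, Weight} and {CustomsCode, Destination, ETA, Origin, VesselID, Weight}.
{CustomsCode, Destination, PortCode, Weight}: {PortCode} determines {PortCode, Weight} here but is not a superkey — split on PortCode → Weight, giving {PortCode, Weight} and {CustomsCode, Destination, PortCode}.
{PortCode, Weight} is in BCNF.
{CustomsCode, Destination, PortCode} is in BCNF.
{CustomsCode, Destination, ETA, Origin, VesselID, Weight} is in BCNF.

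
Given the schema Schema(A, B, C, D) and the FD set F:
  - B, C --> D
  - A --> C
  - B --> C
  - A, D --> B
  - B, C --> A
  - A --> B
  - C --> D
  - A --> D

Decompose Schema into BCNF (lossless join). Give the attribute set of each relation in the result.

{A, B, C}; {C, D}

Candidate keys of the original relation: {A}, {B}.
In {A, B, C, D}, {C} is not a superkey ({C}⁺ restricted to this set is {C, D}), so split on C --> D into {C, D} and {A, B, C}.
{C, D} is in BCNF.
{A, B, C} is in BCNF.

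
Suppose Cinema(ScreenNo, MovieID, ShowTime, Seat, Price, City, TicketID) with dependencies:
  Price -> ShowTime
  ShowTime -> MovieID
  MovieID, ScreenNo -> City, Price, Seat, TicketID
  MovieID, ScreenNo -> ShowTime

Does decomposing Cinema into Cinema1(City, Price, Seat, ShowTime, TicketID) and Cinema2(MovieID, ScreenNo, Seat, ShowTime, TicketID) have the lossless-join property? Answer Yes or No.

Cinema1 ∩ Cinema2 = {Seat, ShowTime, TicketID}; its closure under F is {MovieID, Seat, ShowTime, TicketID}.
Cinema1 ⊄ {MovieID, Seat, ShowTime, TicketID} and Cinema2 ⊄ {MovieID, Seat, ShowTime, TicketID}, so the split is lossy.

No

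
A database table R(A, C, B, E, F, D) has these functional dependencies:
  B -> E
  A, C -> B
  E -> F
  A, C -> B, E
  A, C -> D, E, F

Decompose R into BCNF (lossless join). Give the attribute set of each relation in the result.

Candidate key of the original relation: {A, C}.
Within {A, B, C, D, E, F}: {B}⁺ ∩ {A, B, C, D, E, F} = {B, E, F}, not the whole set, so B -> E, F violates BCNF; decompose into {B, E, F} and {A, B, C, D}.
Within {B, E, F}: {E}⁺ ∩ {B, E, F} = {E, F}, not the whole set, so E -> F violates BCNF; decompose into {E, F} and {B, E}.
{E, F}: every determinant is a superkey — BCNF.
{B, E}: every determinant is a superkey — BCNF.
{A, B, C, D}: every determinant is a superkey — BCNF.

{A, B, C, D}; {B, E}; {E, F}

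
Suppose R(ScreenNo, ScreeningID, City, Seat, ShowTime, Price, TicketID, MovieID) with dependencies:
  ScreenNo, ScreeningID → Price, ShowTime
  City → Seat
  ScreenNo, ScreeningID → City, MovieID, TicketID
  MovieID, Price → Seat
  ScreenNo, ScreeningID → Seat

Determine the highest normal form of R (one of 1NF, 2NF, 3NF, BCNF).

Candidate key: {ScreenNo, ScreeningID}. Prime attributes: {ScreenNo, ScreeningID}.
For City → Seat we have {City}⁺ = {City, Seat}; {City} is not a superkey, so BCNF fails.
Because {Seat} is non-prime and the left side of City → Seat is not a superkey, the relation is not in 3NF.
No non-prime attribute depends on a proper subset of any candidate key, so 2NF holds.

2NF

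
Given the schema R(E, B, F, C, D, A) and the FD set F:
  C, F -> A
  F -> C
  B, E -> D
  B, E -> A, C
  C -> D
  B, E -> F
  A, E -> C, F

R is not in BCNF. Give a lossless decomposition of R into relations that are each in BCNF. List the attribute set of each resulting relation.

Candidate key of the original relation: {B, E}.
In {A, B, C, D, E, F}, {C, F} is not a superkey ({C, F}⁺ restricted to this set is {A, C, D, F}), so split on C, F -> A, D into {A, C, D, F} and {B, C, E, F}.
In {A, C, D, F}, {C} is not a superkey ({C}⁺ restricted to this set is {C, D}), so split on C -> D into {C, D} and {A, C, F}.
{C, D}: every determinant is a superkey — BCNF.
{A, C, F}: every determinant is a superkey — BCNF.
In {B, C, E, F}, {F} is not a superkey ({F}⁺ restricted to this set is {C, F}), so split on F -> C into {C, F} and {B, E, F}.
{C, F}: every determinant is a superkey — BCNF.
{B, E, F}: every determinant is a superkey — BCNF.

{A, C, F}; {B, E, F}; {C, D}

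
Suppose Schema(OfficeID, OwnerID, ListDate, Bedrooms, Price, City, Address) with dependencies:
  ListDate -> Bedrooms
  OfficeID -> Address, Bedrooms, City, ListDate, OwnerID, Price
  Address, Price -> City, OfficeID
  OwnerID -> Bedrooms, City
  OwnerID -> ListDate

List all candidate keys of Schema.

{Address, Price}, {OfficeID}

{OfficeID}⁺ = {Address, Bedrooms, City, ListDate, OfficeID, OwnerID, Price}, which is every attribute, so {OfficeID} is a candidate key.
{Address, Price}⁺ = {Address, Bedrooms, City, ListDate, OfficeID, OwnerID, Price}, which is every attribute, so {Address, Price} is a candidate key.
Any other superkey properly contains one of these, so there are no further candidate keys.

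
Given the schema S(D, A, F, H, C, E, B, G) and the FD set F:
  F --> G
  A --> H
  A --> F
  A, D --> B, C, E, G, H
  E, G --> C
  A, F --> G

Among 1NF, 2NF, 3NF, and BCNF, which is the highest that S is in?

1NF

Candidate key: {A, D}. Prime attributes: {A, D}.
F --> G breaks BCNF: {F}⁺ = {F, G}, so {F} is not a superkey.
Because {G} is non-prime and the left side of F --> G is not a superkey, the relation is not in 3NF.
{A} is a proper subset of the key {A, D}, and {A}⁺ contains the non-prime attributes {F, G, H} — a partial dependency, so 2NF is violated.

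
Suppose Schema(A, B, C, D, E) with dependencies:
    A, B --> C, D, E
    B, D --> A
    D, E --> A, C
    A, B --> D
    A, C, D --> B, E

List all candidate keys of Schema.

{A, B}⁺ = {A, B, C, D, E}, which is every attribute, so {A, B} is a candidate key.
{B, D}⁺ = {A, B, C, D, E}, which is every attribute, so {B, D} is a candidate key.
{D, E}⁺ = {A, B, C, D, E}, which is every attribute, so {D, E} is a candidate key.
{A, C, D}⁺ = {A, B, C, D, E}, which is every attribute, so {A, C, D} is a candidate key.
Any other superkey properly contains one of these, so there are no further candidate keys.

{A, B}, {A, C, D}, {B, D}, {D, E}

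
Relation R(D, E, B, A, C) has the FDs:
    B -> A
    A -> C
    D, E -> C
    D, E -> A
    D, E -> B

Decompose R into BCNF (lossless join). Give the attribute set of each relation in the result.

{A, B}; {A, C}; {B, D, E}

Candidate key of the original relation: {D, E}.
{A, B, C, D, E}: {B} determines {A, B, C} here but is not a superkey — split on B -> A, C, giving {A, B, C} and {B, D, E}.
{A, B, C}: {A} determines {A, C} here but is not a superkey — split on A -> C, giving {A, C} and {A, B}.
{A, C}: every determinant is a superkey — BCNF.
{A, B}: every determinant is a superkey — BCNF.
{B, D, E}: every determinant is a superkey — BCNF.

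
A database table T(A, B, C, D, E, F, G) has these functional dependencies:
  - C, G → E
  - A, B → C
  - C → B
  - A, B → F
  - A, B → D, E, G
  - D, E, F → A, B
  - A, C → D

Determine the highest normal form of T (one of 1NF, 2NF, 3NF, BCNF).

3NF

Candidate keys: {A, B}, {A, C}, {C, D, F, G}, {D, E, F}. Prime attributes: {A, B, C, D, E, F, G}.
C, G → E breaks BCNF: {C, G}⁺ = {B, C, E, G}, so {C, G} is not a superkey.
Since {E} ⊆ prime attributes and every other non-superkey FD also has a prime right side, the schema is in 3NF.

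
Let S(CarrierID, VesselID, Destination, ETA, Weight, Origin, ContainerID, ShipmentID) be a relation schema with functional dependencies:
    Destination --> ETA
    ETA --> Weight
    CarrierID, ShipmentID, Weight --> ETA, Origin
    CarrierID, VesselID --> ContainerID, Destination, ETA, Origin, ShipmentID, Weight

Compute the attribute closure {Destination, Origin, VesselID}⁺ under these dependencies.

Start with {Destination, Origin, VesselID}.
Destination --> ETA applies; add {ETA} → now {Destination, ETA, Origin, VesselID}.
ETA --> Weight applies; add {Weight} → now {Destination, ETA, Origin, VesselID, Weight}.
No further FD applies.

{Destination, ETA, Origin, VesselID, Weight}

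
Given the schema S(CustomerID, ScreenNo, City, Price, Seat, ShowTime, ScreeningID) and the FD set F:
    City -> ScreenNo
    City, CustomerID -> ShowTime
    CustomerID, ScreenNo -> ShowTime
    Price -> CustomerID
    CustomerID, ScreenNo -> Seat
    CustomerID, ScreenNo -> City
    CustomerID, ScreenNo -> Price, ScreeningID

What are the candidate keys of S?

{City, CustomerID} is a candidate key since {City, CustomerID}⁺ = {City, CustomerID, Price, ScreenNo, ScreeningID, Seat, ShowTime} covers every attribute.
{City, Price} is a candidate key since {City, Price}⁺ = {City, CustomerID, Price, ScreenNo, ScreeningID, Seat, ShowTime} covers every attribute.
{CustomerID, ScreenNo} is a candidate key since {CustomerID, ScreenNo}⁺ = {City, CustomerID, Price, ScreenNo, ScreeningID, Seat, ShowTime} covers every attribute.
{Price, ScreenNo} is a candidate key since {Price, ScreenNo}⁺ = {City, CustomerID, Price, ScreenNo, ScreeningID, Seat, ShowTime} covers every attribute.
Any other superkey properly contains one of these, so there are no further candidate keys.

{City, CustomerID}, {City, Price}, {CustomerID, ScreenNo}, {Price, ScreenNo}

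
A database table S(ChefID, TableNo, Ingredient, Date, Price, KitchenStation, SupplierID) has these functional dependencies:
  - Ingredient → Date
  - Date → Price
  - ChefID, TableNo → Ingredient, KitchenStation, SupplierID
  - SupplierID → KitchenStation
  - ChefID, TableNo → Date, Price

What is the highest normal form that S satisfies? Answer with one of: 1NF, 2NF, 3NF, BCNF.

Candidate key: {ChefID, TableNo}. Prime attributes: {ChefID, TableNo}.
For Ingredient → Date we have {Ingredient}⁺ = {Date, Ingredient, Price}; {Ingredient} is not a superkey, so BCNF fails.
Because {Date} is non-prime and the left side of Ingredient → Date is not a superkey, the relation is not in 3NF.
Checking every proper subset of each key, none determines a non-prime attribute — 2NF is satisfied.

2NF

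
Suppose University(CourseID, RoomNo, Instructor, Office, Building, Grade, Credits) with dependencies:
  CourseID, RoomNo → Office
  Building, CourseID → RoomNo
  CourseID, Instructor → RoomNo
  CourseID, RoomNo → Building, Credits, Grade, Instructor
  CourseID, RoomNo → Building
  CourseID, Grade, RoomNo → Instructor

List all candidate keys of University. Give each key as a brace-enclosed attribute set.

{Building, CourseID}, {CourseID, Instructor}, {CourseID, RoomNo}

Attributes never on any right-hand side: {CourseID} — every candidate key must contain it.
{Building, CourseID}⁺ = {Building, CourseID, Credits, Grade, Instructor, Office, RoomNo} — all of the relation — so {Building, CourseID} is a candidate key.
{CourseID, Instructor}⁺ = {Building, CourseID, Credits, Grade, Instructor, Office, RoomNo} — all of the relation — so {CourseID, Instructor} is a candidate key.
{CourseID, RoomNo}⁺ = {Building, CourseID, Credits, Grade, Instructor, Office, RoomNo} — all of the relation — so {CourseID, RoomNo} is a candidate key.
Any other superkey properly contains one of these, so there are no further candidate keys.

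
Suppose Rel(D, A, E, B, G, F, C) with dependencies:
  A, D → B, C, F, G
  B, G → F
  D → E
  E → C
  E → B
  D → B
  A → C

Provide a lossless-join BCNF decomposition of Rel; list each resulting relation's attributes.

Candidate key of the original relation: {A, D}.
In {A, B, C, D, E, F, G}, {B, G} is not a superkey ({B, G}⁺ restricted to this set is {B, F, G}), so split on B, G → F into {B, F, G} and {A, B, C, D, E, G}.
{B, F, G} has no BCNF violation.
In {A, B, C, D, E, G}, {D} is not a superkey ({D}⁺ restricted to this set is {B, C, D, E}), so split on D → B, C, E into {B, C, D, E} and {A, D, G}.
In {B, C, D, E}, {E} is not a superkey ({E}⁺ restricted to this set is {B, C, E}), so split on E → B, C into {B, C, E} and {D, E}.
{B, C, E} has no BCNF violation.
{D, E} has no BCNF violation.
{A, D, G} has no BCNF violation.

{A, D, G}; {B, C, E}; {B, F, G}; {D, E}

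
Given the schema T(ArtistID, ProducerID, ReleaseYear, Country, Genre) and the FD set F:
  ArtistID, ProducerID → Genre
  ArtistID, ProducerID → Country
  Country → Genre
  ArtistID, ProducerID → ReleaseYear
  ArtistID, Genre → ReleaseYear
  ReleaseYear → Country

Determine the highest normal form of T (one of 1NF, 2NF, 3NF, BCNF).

2NF

Candidate key: {ArtistID, ProducerID}. Prime attributes: {ArtistID, ProducerID}.
For Country → Genre we have {Country}⁺ = {Country, Genre}; {Country} is not a superkey, so BCNF fails.
Country → Genre determines the non-prime attribute {Genre} from a non-superkey — 3NF is violated.
Checking every proper subset of each key, none determines a non-prime attribute — 2NF is satisfied.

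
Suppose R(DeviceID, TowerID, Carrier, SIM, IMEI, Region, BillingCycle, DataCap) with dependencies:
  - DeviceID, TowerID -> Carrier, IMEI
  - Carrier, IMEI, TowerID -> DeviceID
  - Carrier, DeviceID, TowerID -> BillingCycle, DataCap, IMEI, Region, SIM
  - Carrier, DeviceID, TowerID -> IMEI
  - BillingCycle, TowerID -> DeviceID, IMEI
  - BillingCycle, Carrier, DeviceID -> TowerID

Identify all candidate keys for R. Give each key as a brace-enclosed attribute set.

{BillingCycle, TowerID}⁺ = {BillingCycle, Carrier, DataCap, DeviceID, IMEI, Region, SIM, TowerID} — all of the relation — so {BillingCycle, TowerID} is a candidate key.
{DeviceID, TowerID}⁺ = {BillingCycle, Carrier, DataCap, DeviceID, IMEI, Region, SIM, TowerID} — all of the relation — so {DeviceID, TowerID} is a candidate key.
{BillingCycle, Carrier, DeviceID}⁺ = {BillingCycle, Carrier, DataCap, DeviceID, IMEI, Region, SIM, TowerID} — all of the relation — so {BillingCycle, Carrier, DeviceID} is a candidate key.
{Carrier, IMEI, TowerID}⁺ = {BillingCycle, Carrier, DataCap, DeviceID, IMEI, Region, SIM, TowerID} — all of the relation — so {Carrier, IMEI, TowerID} is a candidate key.
No proper subset of any of these is a key, and no other minimal superkey exists.

{BillingCycle, Carrier, DeviceID}, {BillingCycle, TowerID}, {Carrier, IMEI, TowerID}, {DeviceID, TowerID}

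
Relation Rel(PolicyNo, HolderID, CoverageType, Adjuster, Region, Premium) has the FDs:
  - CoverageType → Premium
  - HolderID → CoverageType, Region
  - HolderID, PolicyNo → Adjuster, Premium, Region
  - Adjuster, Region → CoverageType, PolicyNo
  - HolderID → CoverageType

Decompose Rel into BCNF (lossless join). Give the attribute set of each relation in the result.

{Adjuster, HolderID, PolicyNo}; {CoverageType, HolderID, Region}; {CoverageType, Premium}

Candidate keys of the original relation: {Adjuster, HolderID}, {HolderID, PolicyNo}.
In {Adjuster, CoverageType, HolderID, PolicyNo, Premium, Region}, {CoverageType} is not a superkey ({CoverageType}⁺ restricted to this set is {CoverageType, Premium}), so split on CoverageType → Premium into {CoverageType, Premium} and {Adjuster, CoverageType, HolderID, PolicyNo, Region}.
{CoverageType, Premium}: every determinant is a superkey — BCNF.
In {Adjuster, CoverageType, HolderID, PolicyNo, Region}, {HolderID} is not a superkey ({HolderID}⁺ restricted to this set is {CoverageType, HolderID, Region}), so split on HolderID → CoverageType, Region into {CoverageType, HolderID, Region} and {Adjuster, HolderID, PolicyNo}.
{CoverageType, HolderID, Region}: every determinant is a superkey — BCNF.
{Adjuster, HolderID, PolicyNo}: every determinant is a superkey — BCNF.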